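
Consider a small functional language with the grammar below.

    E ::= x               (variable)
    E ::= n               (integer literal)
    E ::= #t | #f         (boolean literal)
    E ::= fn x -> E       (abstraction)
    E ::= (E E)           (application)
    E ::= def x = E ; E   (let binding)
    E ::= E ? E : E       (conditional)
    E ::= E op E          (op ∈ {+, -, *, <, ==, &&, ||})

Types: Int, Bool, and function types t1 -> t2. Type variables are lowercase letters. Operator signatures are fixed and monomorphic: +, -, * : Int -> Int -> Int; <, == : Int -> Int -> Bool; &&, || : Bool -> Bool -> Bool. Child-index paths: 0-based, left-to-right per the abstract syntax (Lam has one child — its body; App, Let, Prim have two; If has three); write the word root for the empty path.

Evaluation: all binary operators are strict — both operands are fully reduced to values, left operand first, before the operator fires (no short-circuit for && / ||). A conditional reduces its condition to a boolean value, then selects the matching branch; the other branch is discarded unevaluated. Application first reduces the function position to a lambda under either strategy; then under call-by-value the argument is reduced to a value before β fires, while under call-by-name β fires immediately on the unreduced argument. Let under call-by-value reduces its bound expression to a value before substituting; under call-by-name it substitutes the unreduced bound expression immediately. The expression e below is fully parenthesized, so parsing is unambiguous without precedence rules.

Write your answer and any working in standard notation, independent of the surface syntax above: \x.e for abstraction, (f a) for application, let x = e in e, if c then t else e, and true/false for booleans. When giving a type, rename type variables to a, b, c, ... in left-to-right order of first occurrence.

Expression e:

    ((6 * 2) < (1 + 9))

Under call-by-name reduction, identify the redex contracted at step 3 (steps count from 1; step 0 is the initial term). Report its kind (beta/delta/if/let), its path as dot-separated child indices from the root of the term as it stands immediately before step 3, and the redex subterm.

Answer: delta at root : (12 < 10)

Working:
step 0: ((6 * 2) < (1 + 9))
step 1: [delta@0] (12 < (1 + 9))
step 2: [delta@1] (12 < 10)
step 3: [delta@root] false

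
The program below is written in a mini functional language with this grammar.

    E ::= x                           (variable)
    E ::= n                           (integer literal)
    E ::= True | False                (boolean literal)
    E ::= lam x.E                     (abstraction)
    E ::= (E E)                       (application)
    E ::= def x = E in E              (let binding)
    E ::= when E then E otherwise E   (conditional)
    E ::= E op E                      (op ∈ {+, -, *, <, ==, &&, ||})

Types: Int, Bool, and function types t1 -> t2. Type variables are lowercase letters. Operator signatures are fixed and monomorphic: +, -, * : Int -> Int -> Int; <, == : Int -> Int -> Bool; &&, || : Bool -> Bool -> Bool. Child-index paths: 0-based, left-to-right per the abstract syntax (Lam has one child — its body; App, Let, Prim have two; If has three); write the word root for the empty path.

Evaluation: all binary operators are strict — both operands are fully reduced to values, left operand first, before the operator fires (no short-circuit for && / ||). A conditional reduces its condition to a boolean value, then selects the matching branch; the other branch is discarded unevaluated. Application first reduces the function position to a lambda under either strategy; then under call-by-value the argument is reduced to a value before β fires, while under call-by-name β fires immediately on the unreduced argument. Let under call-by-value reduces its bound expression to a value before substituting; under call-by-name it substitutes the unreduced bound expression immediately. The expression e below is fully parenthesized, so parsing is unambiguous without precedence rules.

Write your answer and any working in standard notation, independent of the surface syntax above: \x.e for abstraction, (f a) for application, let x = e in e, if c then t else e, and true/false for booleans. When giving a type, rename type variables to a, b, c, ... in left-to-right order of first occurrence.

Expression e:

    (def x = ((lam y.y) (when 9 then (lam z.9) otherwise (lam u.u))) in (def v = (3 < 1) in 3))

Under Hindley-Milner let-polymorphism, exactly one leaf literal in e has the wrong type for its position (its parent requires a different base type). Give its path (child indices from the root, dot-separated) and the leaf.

Derivation:
y : a
\y._ : a -> a
  unify Int ~ Bool
  FAIL: mismatch Int ~ Bool

Answer: 0.1.0 : 9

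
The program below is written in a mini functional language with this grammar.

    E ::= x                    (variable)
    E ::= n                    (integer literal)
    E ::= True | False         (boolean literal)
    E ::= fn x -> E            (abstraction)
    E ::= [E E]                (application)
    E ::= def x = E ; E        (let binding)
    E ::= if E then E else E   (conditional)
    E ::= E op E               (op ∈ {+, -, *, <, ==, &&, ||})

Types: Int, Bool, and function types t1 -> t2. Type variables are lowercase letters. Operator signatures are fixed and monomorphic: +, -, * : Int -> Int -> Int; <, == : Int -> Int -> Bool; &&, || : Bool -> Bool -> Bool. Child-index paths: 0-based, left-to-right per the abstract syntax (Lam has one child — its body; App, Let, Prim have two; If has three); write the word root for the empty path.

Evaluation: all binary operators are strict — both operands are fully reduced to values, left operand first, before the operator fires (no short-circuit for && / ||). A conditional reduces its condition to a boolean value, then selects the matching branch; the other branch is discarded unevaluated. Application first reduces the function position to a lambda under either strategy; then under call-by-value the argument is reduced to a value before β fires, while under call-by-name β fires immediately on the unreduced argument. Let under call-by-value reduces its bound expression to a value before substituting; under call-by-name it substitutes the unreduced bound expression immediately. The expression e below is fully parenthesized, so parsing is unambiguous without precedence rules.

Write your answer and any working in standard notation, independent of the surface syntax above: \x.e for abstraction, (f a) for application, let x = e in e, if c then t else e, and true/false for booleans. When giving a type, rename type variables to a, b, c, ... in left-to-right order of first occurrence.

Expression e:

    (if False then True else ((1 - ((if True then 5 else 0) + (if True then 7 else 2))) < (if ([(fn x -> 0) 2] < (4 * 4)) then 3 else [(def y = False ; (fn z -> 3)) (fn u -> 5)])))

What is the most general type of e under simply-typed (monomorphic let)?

Answer: Bool

Derivation:
  unify Bool ~ Bool
  unify Int ~ Int
  unify Bool ~ Bool
  unify Int ~ Int
  unify Int ~ Int
  unify Bool ~ Bool
  unify Int ~ Int
  unify Int ~ Int
  unify Int ~ Int
  unify Int ~ Int
\x._ : a -> Int
  unify a -> Int ~ Int -> b
  unify a ~ Int
  unify Int ~ b
_ _ : Int
  unify Int ~ Int
  unify Int ~ Int
  unify Int ~ Int
  unify Int ~ Int
  unify Bool ~ Bool
let y : Bool
\z._ : c -> Int
\u._ : d -> Int
  unify c -> Int ~ (d -> Int) -> e
  unify c ~ d -> Int
  unify Int ~ e
_ _ : Int
  unify Int ~ Int
  unify Int ~ Int
  unify Bool ~ Bool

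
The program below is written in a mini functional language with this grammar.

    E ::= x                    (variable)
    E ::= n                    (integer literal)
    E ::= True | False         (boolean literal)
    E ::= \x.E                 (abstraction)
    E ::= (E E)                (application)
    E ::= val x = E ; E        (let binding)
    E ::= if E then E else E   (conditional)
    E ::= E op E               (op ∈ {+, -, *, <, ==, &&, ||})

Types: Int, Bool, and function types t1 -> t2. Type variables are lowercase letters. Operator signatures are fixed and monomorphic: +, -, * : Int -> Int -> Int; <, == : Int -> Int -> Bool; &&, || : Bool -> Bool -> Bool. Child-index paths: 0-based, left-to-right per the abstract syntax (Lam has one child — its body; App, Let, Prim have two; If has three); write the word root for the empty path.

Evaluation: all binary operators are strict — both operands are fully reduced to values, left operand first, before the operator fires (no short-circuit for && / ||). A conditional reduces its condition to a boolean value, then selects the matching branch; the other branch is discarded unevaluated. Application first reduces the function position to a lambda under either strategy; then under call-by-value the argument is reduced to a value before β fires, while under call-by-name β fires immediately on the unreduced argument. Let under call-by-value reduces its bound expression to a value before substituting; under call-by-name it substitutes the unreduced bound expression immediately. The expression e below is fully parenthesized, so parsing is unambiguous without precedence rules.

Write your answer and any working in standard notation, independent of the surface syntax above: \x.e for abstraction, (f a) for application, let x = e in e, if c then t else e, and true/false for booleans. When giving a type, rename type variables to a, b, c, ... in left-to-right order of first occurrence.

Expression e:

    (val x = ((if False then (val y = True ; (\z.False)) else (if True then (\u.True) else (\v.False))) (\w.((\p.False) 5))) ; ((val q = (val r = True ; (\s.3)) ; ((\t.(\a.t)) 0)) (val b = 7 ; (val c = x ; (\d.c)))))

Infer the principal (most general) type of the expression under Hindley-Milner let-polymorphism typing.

Trace:
  unify Bool ~ Bool
let y : Bool
\z._ : a -> Bool
  unify Bool ~ Bool
\u._ : b -> Bool
\v._ : c -> Bool
  unify b -> Bool ~ c -> Bool
  unify b ~ c
  unify Bool ~ Bool
  unify a -> Bool ~ c -> Bool
  unify a ~ c
  unify Bool ~ Bool
\p._ : e -> Bool
  unify e -> Bool ~ Int -> f
  unify e ~ Int
  unify Bool ~ f
_ _ : Bool
\w._ : d -> Bool
  unify c -> Bool ~ (d -> Bool) -> g
  unify c ~ d -> Bool
  unify Bool ~ g
_ _ : Bool
let x : Bool
let r : Bool
\s._ : h -> Int
let q : forall. h -> Int
t : i
\a._ : j -> i
\t._ : i -> j -> i
  unify i -> j -> i ~ Int -> k
  unify i ~ Int
  unify j -> Int ~ k
_ _ : j -> Int
let b : Int
x : Bool
let c : Bool
c : Bool
\d._ : l -> Bool
  unify j -> Int ~ (l -> Bool) -> m
  unify j ~ l -> Bool
  unify Int ~ m
_ _ : Int

Answer: Int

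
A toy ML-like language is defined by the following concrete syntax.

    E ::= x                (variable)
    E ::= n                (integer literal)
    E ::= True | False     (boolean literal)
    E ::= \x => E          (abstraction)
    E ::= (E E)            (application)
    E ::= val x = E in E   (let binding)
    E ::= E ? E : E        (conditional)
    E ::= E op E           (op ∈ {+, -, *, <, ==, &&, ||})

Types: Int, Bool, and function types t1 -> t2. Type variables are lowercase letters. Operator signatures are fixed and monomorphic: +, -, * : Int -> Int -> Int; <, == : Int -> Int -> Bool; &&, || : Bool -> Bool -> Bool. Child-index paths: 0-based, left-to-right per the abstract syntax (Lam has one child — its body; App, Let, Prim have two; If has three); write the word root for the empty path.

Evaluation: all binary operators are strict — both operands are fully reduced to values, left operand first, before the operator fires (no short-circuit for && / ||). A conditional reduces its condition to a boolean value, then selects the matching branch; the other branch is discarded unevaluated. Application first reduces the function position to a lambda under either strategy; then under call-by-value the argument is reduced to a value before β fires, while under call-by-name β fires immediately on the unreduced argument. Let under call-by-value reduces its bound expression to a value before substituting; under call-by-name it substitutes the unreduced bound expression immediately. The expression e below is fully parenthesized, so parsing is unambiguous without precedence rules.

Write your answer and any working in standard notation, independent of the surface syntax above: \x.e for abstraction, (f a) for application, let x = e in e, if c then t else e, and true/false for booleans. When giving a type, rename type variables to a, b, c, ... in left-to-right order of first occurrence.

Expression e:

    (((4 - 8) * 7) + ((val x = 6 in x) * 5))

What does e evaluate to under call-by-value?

Answer: 2

Derivation:
step 0: (((4 - 8) * 7) + ((let x = 6 in x) * 5))
step 1: [delta@0.0] ((-4 * 7) + ((let x = 6 in x) * 5))
step 2: [delta@0] (-28 + ((let x = 6 in x) * 5))
step 3: [let@1.0] (-28 + (6 * 5))
step 4: [delta@1] (-28 + 30)
step 5: [delta@root] 2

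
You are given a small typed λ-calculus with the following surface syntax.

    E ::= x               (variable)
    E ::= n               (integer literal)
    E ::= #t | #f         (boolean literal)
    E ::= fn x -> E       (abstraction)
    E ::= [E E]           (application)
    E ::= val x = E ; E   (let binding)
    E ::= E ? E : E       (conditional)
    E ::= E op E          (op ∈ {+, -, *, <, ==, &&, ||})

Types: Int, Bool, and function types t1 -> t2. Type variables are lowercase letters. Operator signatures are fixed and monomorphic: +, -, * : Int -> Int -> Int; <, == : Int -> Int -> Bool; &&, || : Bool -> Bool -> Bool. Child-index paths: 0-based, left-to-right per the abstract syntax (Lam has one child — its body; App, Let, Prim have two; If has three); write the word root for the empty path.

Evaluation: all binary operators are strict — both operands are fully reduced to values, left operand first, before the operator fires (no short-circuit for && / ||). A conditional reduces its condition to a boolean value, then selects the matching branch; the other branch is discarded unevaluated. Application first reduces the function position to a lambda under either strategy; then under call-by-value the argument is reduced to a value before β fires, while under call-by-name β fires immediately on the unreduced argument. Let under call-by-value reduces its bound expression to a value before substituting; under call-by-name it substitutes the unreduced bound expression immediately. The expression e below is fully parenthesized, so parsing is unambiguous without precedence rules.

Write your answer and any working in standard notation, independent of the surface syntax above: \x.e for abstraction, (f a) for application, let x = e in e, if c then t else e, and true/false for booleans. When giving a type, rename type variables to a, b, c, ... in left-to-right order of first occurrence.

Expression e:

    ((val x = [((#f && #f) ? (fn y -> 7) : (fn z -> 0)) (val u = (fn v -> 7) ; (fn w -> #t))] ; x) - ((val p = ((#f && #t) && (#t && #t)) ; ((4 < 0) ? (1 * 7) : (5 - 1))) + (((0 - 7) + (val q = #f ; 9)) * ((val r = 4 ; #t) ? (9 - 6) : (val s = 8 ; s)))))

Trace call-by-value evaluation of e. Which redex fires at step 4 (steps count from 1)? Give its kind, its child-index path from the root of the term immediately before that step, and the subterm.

Trace:
step 0: ((let x = ((if (false && false) then (\y.7) else (\z.0)) (let u = (\v.7) in (\w.true))) in x) - ((let p = ((false && true) && (true && true)) in (if (4 < 0) then (1 * 7) else (5 - 1))) + (((0 - 7) + (let q = false in 9)) * (if (let r = 4 in true) then (9 - 6) else (let s = 8 in s)))))
step 1: [delta@0.0.0.0] ((let x = ((if false then (\y.7) else (\z.0)) (let u = (\v.7) in (\w.true))) in x) - ((let p = ((false && true) && (true && true)) in (if (4 < 0) then (1 * 7) else (5 - 1))) + (((0 - 7) + (let q = false in 9)) * (if (let r = 4 in true) then (9 - 6) else (let s = 8 in s)))))
step 2: [if@0.0.0] ((let x = ((\z.0) (let u = (\v.7) in (\w.true))) in x) - ((let p = ((false && true) && (true && true)) in (if (4 < 0) then (1 * 7) else (5 - 1))) + (((0 - 7) + (let q = false in 9)) * (if (let r = 4 in true) then (9 - 6) else (let s = 8 in s)))))
step 3: [let@0.0.1] ((let x = ((\z.0) (\w.true)) in x) - ((let p = ((false && true) && (true && true)) in (if (4 < 0) then (1 * 7) else (5 - 1))) + (((0 - 7) + (let q = false in 9)) * (if (let r = 4 in true) then (9 - 6) else (let s = 8 in s)))))
step 4: [beta@0.0] ((let x = 0 in x) - ((let p = ((false && true) && (true && true)) in (if (4 < 0) then (1 * 7) else (5 - 1))) + (((0 - 7) + (let q = false in 9)) * (if (let r = 4 in true) then (9 - 6) else (let s = 8 in s)))))

Answer: beta at 0.0 : ((\z.0) (\w.true))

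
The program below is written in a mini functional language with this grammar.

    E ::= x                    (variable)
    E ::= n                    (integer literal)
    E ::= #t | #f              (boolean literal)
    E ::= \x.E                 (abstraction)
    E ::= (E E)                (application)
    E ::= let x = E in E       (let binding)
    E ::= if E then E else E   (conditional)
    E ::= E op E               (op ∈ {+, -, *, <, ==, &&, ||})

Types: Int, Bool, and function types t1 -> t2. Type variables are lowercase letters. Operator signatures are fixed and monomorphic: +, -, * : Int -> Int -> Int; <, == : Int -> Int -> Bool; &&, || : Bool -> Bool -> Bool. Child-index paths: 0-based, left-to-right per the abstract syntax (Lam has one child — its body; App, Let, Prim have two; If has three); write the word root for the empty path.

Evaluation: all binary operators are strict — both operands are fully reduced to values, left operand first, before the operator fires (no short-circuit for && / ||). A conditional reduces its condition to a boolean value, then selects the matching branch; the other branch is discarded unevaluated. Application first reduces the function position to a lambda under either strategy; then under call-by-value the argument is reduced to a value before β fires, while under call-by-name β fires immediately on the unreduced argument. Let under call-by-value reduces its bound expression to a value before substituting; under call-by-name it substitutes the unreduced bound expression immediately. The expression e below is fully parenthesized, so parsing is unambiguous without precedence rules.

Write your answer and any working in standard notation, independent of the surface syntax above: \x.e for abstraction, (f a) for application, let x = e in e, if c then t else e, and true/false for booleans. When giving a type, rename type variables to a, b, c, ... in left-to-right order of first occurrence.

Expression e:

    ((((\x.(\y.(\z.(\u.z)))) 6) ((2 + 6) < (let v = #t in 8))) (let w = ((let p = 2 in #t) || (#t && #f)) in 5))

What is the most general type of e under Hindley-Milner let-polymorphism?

Trace:
z : c
\u._ : d -> c
\z._ : c -> d -> c
\y._ : b -> c -> d -> c
\x._ : a -> b -> c -> d -> c
  unify a -> b -> c -> d -> c ~ Int -> e
  unify a ~ Int
  unify b -> c -> d -> c ~ e
_ _ : b -> c -> d -> c
  unify Int ~ Int
  unify Int ~ Int
  unify Int ~ Int
let v : Bool
  unify Int ~ Int
  unify b -> c -> d -> c ~ Bool -> f
  unify b ~ Bool
  unify c -> d -> c ~ f
_ _ : c -> d -> c
let p : Int
  unify Bool ~ Bool
  unify Bool ~ Bool
  unify Bool ~ Bool
  unify Bool ~ Bool
let w : Bool
  unify c -> d -> c ~ Int -> g
  unify c ~ Int
  unify d -> Int ~ g
_ _ : d -> Int

Answer: a -> Int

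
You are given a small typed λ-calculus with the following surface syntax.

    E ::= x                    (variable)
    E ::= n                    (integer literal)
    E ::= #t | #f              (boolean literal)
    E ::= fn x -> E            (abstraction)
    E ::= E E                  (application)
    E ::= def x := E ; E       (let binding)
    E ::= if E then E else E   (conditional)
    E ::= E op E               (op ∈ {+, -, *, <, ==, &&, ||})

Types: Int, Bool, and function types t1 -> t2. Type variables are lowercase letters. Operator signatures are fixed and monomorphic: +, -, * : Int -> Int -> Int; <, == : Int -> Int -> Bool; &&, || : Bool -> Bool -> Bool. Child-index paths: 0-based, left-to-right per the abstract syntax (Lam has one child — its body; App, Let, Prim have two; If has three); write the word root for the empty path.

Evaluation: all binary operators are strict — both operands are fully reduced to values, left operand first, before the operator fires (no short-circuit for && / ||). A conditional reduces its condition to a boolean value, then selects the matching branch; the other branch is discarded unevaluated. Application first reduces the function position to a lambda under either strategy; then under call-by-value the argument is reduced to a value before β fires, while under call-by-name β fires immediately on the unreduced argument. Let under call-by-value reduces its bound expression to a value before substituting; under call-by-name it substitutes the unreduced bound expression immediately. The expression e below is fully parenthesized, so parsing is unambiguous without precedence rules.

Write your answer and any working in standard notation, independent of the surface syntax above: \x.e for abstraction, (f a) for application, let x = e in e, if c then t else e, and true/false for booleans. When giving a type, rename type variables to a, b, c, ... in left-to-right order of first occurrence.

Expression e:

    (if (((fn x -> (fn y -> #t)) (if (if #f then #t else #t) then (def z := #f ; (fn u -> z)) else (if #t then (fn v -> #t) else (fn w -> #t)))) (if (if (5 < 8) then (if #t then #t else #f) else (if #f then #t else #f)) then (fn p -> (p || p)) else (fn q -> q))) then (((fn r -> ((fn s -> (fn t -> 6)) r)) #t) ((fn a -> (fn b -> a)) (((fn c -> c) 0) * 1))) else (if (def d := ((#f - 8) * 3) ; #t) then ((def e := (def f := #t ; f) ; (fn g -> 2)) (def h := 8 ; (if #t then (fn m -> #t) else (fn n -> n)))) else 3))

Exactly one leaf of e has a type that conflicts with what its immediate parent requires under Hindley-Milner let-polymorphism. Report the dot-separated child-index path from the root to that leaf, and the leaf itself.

Answer: 2.0.0.0.0 : false

Working:
\y._ : b -> Bool
\x._ : a -> b -> Bool
  unify Bool ~ Bool
  unify Bool ~ Bool
  unify Bool ~ Bool
let z : Bool
z : Bool
\u._ : c -> Bool
  unify Bool ~ Bool
\v._ : d -> Bool
\w._ : e -> Bool
  unify d -> Bool ~ e -> Bool
  unify d ~ e
  unify Bool ~ Bool
  unify c -> Bool ~ e -> Bool
  unify c ~ e
  unify Bool ~ Bool
  unify a -> b -> Bool ~ (e -> Bool) -> f
  unify a ~ e -> Bool
  unify b -> Bool ~ f
_ _ : b -> Bool
  unify Int ~ Int
  unify Int ~ Int
  unify Bool ~ Bool
  unify Bool ~ Bool
  unify Bool ~ Bool
  unify Bool ~ Bool
  unify Bool ~ Bool
  unify Bool ~ Bool
  unify Bool ~ Bool
p : g
  unify g ~ Bool
p : Bool
  unify Bool ~ Bool
\p._ : Bool -> Bool
q : h
\q._ : h -> h
  unify Bool -> Bool ~ h -> h
  unify Bool ~ h
  unify Bool ~ Bool
  unify b -> Bool ~ (Bool -> Bool) -> i
  unify b ~ Bool -> Bool
  unify Bool ~ i
_ _ : Bool
  unify Bool ~ Bool
\t._ : l -> Int
\s._ : k -> l -> Int
r : j
  unify k -> l -> Int ~ j -> m
  unify k ~ j
  unify l -> Int ~ m
_ _ : l -> Int
\r._ : j -> l -> Int
  unify j -> l -> Int ~ Bool -> n
  unify j ~ Bool
  unify l -> Int ~ n
_ _ : l -> Int
a : o
\b._ : p -> o
\a._ : o -> p -> o
c : q
\c._ : q -> q
  unify q -> q ~ Int -> r
  unify q ~ Int
  unify Int ~ r
_ _ : Int
  unify Int ~ Int
  unify Int ~ Int
  unify o -> p -> o ~ Int -> s
  unify o ~ Int
  unify p -> Int ~ s
_ _ : p -> Int
  unify l -> Int ~ (p -> Int) -> t
  unify l ~ p -> Int
  unify Int ~ t
_ _ : Int
  unify Bool ~ Int
  FAIL: mismatch Bool ~ Int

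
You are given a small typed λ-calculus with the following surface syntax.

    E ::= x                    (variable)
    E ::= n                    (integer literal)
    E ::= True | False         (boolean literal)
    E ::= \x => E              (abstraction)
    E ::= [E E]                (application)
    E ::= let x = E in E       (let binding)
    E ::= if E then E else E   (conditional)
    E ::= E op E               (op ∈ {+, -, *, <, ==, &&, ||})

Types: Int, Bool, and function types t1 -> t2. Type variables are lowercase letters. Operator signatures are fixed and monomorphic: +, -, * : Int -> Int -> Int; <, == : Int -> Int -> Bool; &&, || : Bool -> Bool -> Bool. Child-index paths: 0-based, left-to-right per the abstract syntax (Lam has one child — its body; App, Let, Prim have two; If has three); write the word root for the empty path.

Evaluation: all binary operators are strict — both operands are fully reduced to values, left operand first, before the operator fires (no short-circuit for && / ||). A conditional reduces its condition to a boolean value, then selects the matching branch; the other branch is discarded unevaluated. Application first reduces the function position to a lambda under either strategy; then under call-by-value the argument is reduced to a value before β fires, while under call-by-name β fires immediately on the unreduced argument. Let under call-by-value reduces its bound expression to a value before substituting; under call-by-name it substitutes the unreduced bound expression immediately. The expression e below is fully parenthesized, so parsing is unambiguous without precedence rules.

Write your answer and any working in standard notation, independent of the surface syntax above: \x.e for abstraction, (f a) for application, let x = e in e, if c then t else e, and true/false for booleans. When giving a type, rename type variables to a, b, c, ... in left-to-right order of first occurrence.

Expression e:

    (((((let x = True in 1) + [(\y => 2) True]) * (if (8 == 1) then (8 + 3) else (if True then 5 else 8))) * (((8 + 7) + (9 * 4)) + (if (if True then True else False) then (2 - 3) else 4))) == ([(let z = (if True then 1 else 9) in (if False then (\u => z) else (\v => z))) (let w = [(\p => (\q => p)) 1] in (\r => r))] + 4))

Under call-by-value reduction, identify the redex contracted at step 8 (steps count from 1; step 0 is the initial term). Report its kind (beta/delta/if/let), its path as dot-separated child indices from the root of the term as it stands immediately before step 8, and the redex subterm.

Trace:
step 0: (((((let x = true in 1) + ((\y.2) true)) * (if (8 == 1) then (8 + 3) else (if true then 5 else 8))) * (((8 + 7) + (9 * 4)) + (if (if true then true else false) then (2 - 3) else 4))) == (((let z = (if true then 1 else 9) in (if false then (\u.z) else (\v.z))) (let w = ((\p.(\q.p)) 1) in (\r.r))) + 4))
step 1: [let@0.0.0.0] ((((1 + ((\y.2) true)) * (if (8 == 1) then (8 + 3) else (if true then 5 else 8))) * (((8 + 7) + (9 * 4)) + (if (if true then true else false) then (2 - 3) else 4))) == (((let z = (if true then 1 else 9) in (if false then (\u.z) else (\v.z))) (let w = ((\p.(\q.p)) 1) in (\r.r))) + 4))
step 2: [beta@0.0.0.1] ((((1 + 2) * (if (8 == 1) then (8 + 3) else (if true then 5 else 8))) * (((8 + 7) + (9 * 4)) + (if (if true then true else false) then (2 - 3) else 4))) == (((let z = (if true then 1 else 9) in (if false then (\u.z) else (\v.z))) (let w = ((\p.(\q.p)) 1) in (\r.r))) + 4))
step 3: [delta@0.0.0] (((3 * (if (8 == 1) then (8 + 3) else (if true then 5 else 8))) * (((8 + 7) + (9 * 4)) + (if (if true then true else false) then (2 - 3) else 4))) == (((let z = (if true then 1 else 9) in (if false then (\u.z) else (\v.z))) (let w = ((\p.(\q.p)) 1) in (\r.r))) + 4))
step 4: [delta@0.0.1.0] (((3 * (if false then (8 + 3) else (if true then 5 else 8))) * (((8 + 7) + (9 * 4)) + (if (if true then true else false) then (2 - 3) else 4))) == (((let z = (if true then 1 else 9) in (if false then (\u.z) else (\v.z))) (let w = ((\p.(\q.p)) 1) in (\r.r))) + 4))
step 5: [if@0.0.1] (((3 * (if true then 5 else 8)) * (((8 + 7) + (9 * 4)) + (if (if true then true else false) then (2 - 3) else 4))) == (((let z = (if true then 1 else 9) in (if false then (\u.z) else (\v.z))) (let w = ((\p.(\q.p)) 1) in (\r.r))) + 4))
step 6: [if@0.0.1] (((3 * 5) * (((8 + 7) + (9 * 4)) + (if (if true then true else false) then (2 - 3) else 4))) == (((let z = (if true then 1 else 9) in (if false then (\u.z) else (\v.z))) (let w = ((\p.(\q.p)) 1) in (\r.r))) + 4))
step 7: [delta@0.0] ((15 * (((8 + 7) + (9 * 4)) + (if (if true then true else false) then (2 - 3) else 4))) == (((let z = (if true then 1 else 9) in (if false then (\u.z) else (\v.z))) (let w = ((\p.(\q.p)) 1) in (\r.r))) + 4))
step 8: [delta@0.1.0.0] ((15 * ((15 + (9 * 4)) + (if (if true then true else false) then (2 - 3) else 4))) == (((let z = (if true then 1 else 9) in (if false then (\u.z) else (\v.z))) (let w = ((\p.(\q.p)) 1) in (\r.r))) + 4))

Answer: delta at 0.1.0.0 : (8 + 7)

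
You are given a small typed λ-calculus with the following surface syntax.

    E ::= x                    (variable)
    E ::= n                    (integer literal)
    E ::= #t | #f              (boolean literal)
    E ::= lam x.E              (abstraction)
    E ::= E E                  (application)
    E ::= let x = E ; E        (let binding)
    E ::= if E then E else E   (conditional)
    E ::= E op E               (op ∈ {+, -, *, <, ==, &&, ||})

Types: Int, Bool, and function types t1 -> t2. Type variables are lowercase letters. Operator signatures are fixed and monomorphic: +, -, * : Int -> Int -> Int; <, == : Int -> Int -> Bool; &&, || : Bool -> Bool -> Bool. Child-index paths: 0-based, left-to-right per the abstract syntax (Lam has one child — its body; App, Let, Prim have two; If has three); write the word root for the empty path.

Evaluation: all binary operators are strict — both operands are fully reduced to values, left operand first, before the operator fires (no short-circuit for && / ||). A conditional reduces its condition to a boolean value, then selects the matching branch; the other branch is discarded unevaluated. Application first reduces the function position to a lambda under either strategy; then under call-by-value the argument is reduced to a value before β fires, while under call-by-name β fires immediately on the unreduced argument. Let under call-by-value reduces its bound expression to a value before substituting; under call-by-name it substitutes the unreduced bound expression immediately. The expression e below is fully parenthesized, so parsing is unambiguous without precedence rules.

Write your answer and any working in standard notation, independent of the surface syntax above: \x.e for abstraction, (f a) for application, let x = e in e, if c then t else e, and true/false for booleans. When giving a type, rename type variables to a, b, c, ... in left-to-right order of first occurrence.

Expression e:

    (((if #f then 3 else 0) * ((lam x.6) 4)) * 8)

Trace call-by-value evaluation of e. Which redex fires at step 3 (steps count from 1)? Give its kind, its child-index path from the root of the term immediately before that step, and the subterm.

Derivation:
step 0: (((if false then 3 else 0) * ((\x.6) 4)) * 8)
step 1: [if@0.0] ((0 * ((\x.6) 4)) * 8)
step 2: [beta@0.1] ((0 * 6) * 8)
step 3: [delta@0] (0 * 8)

Answer: delta at 0 : (0 * 6)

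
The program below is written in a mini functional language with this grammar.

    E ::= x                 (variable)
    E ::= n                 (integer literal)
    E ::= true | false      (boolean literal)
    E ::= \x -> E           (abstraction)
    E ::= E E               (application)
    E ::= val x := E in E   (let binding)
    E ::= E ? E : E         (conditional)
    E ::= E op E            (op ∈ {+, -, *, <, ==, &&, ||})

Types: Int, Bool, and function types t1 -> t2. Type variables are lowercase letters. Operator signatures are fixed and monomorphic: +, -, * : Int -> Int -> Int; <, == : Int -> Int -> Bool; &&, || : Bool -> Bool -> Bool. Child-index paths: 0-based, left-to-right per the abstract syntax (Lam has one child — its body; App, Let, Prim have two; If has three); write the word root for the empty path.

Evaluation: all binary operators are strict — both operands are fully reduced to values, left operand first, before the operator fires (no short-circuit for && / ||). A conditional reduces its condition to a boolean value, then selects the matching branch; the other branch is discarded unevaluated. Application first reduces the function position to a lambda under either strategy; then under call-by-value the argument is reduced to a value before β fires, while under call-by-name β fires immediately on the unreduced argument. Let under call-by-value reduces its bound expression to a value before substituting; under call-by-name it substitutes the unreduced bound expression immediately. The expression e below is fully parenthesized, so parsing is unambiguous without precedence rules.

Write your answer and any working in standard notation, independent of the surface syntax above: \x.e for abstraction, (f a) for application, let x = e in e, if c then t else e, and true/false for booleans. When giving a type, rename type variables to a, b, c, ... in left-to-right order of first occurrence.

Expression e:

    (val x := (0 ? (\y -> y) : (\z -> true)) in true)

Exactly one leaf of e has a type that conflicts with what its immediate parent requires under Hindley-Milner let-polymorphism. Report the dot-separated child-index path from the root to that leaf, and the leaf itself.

Answer: 0.0 : 0

Working:
  unify Int ~ Bool
  FAIL: mismatch Int ~ Bool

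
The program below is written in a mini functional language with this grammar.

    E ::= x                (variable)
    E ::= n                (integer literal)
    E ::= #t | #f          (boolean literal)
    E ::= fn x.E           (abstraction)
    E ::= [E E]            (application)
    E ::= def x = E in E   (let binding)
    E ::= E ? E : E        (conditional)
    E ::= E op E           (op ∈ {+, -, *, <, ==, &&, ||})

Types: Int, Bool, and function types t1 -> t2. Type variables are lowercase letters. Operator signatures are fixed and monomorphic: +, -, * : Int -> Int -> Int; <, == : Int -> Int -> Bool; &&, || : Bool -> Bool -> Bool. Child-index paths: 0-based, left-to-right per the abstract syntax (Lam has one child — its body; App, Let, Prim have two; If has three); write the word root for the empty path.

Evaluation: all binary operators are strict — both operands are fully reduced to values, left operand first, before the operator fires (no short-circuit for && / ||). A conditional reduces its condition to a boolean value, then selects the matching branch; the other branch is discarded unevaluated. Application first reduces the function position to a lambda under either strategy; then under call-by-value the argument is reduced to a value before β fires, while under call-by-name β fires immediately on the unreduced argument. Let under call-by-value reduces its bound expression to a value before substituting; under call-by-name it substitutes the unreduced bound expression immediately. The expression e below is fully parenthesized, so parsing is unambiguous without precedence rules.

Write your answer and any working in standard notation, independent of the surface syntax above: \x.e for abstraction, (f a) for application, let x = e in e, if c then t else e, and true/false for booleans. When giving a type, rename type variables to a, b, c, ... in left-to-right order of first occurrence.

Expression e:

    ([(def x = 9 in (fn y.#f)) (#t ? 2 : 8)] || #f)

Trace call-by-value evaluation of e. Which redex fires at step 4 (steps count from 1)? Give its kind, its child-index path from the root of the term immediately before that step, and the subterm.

Answer: delta at root : (false || false)

Trace:
step 0: (((let x = 9 in (\y.false)) (if true then 2 else 8)) || false)
step 1: [let@0.0] (((\y.false) (if true then 2 else 8)) || false)
step 2: [if@0.1] (((\y.false) 2) || false)
step 3: [beta@0] (false || false)
step 4: [delta@root] false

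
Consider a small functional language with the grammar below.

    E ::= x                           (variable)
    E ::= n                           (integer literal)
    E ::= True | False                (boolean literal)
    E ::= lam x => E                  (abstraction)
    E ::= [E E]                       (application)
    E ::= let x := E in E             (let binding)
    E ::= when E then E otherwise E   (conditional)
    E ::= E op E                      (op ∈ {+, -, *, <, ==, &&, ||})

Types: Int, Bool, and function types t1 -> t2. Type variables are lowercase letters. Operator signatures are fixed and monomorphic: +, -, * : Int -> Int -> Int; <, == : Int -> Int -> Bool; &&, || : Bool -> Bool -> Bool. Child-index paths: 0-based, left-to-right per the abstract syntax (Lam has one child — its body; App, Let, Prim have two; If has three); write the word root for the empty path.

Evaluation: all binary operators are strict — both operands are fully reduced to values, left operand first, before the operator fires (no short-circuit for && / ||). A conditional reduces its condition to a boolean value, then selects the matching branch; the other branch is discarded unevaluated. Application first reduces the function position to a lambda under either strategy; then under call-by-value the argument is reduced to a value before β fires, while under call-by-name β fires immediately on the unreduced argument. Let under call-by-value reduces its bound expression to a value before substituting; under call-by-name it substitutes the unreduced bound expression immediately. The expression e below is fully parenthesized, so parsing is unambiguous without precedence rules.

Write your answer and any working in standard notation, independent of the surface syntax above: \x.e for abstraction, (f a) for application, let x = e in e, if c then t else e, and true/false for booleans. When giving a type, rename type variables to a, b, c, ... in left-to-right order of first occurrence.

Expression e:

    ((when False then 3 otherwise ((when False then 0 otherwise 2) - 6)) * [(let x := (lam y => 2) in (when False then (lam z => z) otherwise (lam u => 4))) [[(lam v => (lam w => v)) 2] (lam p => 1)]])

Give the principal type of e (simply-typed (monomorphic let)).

Answer: Int

Trace:
  unify Bool ~ Bool
  unify Bool ~ Bool
  unify Int ~ Int
  unify Int ~ Int
  unify Int ~ Int
  unify Int ~ Int
  unify Int ~ Int
\y._ : a -> Int
let x : a -> Int
  unify Bool ~ Bool
z : b
\z._ : b -> b
\u._ : c -> Int
  unify b -> b ~ c -> Int
  unify b ~ c
  unify c ~ Int
v : d
\w._ : e -> d
\v._ : d -> e -> d
  unify d -> e -> d ~ Int -> f
  unify d ~ Int
  unify e -> Int ~ f
_ _ : e -> Int
\p._ : g -> Int
  unify e -> Int ~ (g -> Int) -> h
  unify e ~ g -> Int
  unify Int ~ h
_ _ : Int
  unify Int -> Int ~ Int -> i
  unify Int ~ Int
  unify Int ~ i
_ _ : Int
  unify Int ~ Int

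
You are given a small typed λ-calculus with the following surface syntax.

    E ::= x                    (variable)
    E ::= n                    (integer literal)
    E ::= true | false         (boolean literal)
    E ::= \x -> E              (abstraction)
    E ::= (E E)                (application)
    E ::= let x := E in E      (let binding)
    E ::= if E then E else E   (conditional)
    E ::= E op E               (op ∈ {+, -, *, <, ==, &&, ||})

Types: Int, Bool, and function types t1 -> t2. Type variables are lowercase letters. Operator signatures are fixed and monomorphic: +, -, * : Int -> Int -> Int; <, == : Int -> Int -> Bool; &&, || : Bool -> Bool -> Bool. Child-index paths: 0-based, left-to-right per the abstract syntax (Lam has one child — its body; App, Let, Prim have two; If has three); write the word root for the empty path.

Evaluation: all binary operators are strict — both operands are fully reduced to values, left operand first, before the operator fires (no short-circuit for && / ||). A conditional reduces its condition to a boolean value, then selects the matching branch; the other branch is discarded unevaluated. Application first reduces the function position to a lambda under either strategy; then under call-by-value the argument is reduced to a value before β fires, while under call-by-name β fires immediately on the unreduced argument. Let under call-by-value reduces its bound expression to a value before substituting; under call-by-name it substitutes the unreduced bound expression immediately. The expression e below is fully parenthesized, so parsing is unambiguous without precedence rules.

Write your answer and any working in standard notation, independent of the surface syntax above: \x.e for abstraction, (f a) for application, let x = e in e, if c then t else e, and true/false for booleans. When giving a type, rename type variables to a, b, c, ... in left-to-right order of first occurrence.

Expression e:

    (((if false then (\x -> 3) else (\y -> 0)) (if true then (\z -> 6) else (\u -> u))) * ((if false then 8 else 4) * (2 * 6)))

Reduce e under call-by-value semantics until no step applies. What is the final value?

Answer: 0

Trace:
step 0: (((if false then (\x.3) else (\y.0)) (if true then (\z.6) else (\u.u))) * ((if false then 8 else 4) * (2 * 6)))
step 1: [if@0.0] (((\y.0) (if true then (\z.6) else (\u.u))) * ((if false then 8 else 4) * (2 * 6)))
step 2: [if@0.1] (((\y.0) (\z.6)) * ((if false then 8 else 4) * (2 * 6)))
step 3: [beta@0] (0 * ((if false then 8 else 4) * (2 * 6)))
step 4: [if@1.0] (0 * (4 * (2 * 6)))
step 5: [delta@1.1] (0 * (4 * 12))
step 6: [delta@1] (0 * 48)
step 7: [delta@root] 0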